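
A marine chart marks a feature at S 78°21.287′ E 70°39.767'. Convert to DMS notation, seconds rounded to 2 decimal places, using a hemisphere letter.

78°21′17.22″ S, 70°39′46.02″ E

Latitude: fractional minutes 0.28700 × 60 = 17.2200″
Longitude: fractional minutes 0.76700 × 60 = 46.0200″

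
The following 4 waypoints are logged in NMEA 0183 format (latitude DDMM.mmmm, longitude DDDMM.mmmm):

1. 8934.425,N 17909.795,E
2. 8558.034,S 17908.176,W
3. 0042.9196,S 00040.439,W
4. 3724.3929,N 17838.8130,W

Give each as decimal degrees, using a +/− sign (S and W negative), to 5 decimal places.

1. 89.57375, 179.16325
2. -85.96723, -179.13627
3. -0.71533, -0.67398
4. 37.40655, -178.64688

Point 1:
  φ: degrees = first 2 digits = 89, minutes = 34.425; 89 + 34.425/60 = 89.573750
  N ⇒ keep positive
  λ: degrees = first 3 digits = 179, minutes = 9.795; 179 + 9.795/60 = 179.163250
  E ⇒ keep positive
Point 2:
  Lat: split at 2 digits → 85° and 58.034′; 85 + 58.034/60 = 85.967233
  S ⇒ negate
  λ: split at 3 digits → 179° and 8.176′; 179 + 8.176/60 = 179.136267
  W ⇒ negate
Point 3:
  Lat: split at 2 digits → 00° and 42.9196′; 0 + 42.9196/60 = 0.715327
  S → negative
  Longitude: split at 3 digits → 000° and 40.439′; 0 + 40.439/60 = 0.673983
  W → negative
Point 4:
  Lat: split at 2 digits → 37° and 24.3929′; 37 + 24.3929/60 = 37.406548
  N ⇒ keep positive
  Lon: split at 3 digits → 178° and 38.813′; 178 + 38.813/60 = 178.646883
  W ⇒ negate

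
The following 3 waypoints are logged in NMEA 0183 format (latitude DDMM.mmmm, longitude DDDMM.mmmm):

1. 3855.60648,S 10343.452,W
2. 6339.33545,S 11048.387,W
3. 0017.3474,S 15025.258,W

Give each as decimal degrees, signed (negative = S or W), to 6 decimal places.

Point 1:
  Latitude: degrees = first 2 digits = 38, minutes = 55.60648; 38 + 55.60648/60 = 38.9267747
  S → negative
  Longitude: split at 3 digits → 103° and 43.452′; 103 + 43.452/60 = 103.7242000
  W → negative
Point 2:
  Lat: split at 2 digits → 63° and 39.33545′; 63 + 39.33545/60 = 63.6555908
  S → negative
  λ: degrees = first 3 digits = 110, minutes = 48.387; 110 + 48.387/60 = 110.8064500
  W ⇒ negate
Point 3:
  φ: split at 2 digits → 00° and 17.3474′; 0 + 17.3474/60 = 0.2891233
  hemisphere S, so the sign is −
  Lon: degrees = first 3 digits = 150, minutes = 25.258; 150 + 25.258/60 = 150.4209667
  W ⇒ negate

1. -38.926775, -103.724200
2. -63.655591, -110.806450
3. -0.289123, -150.420967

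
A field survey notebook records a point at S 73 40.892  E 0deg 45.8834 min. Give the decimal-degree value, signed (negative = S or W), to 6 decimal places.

φ: 73 + 40.892/60 = 73.6815333
hemisphere S, so the sign is −
Lon: 45.8834′ = 0.764723°; total 0.7647233
E ⇒ keep positive

-73.681533, 0.764723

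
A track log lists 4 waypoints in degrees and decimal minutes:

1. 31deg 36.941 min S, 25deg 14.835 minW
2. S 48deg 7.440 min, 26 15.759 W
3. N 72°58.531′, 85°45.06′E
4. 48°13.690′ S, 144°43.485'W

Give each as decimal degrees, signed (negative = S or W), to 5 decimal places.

Point 1:
  Latitude: 36.941′ = 0.615683°; total 31.615683
  S → negative
  λ: 25 + 14.835/60 = 25.247250
  W → negative
Point 2:
  φ: 48 + 7.44/60 = 48.124000
  hemisphere S, so the sign is −
  Lon: 26 + 15.759/60 = 26.262650
  W ⇒ negate
Point 3:
  Latitude: 58.531′ = 0.975517°; total 72.975517
  N ⇒ keep positive
  λ: 45.06′ = 0.751000°; total 85.751000
  E → positive
Point 4:
  Latitude: 13.69′ = 0.228167°; total 48.228167
  S → negative
  Lon: 144 + 43.485/60 = 144.724750
  W ⇒ negate

1. -31.61568, -25.24725
2. -48.12400, -26.26265
3. 72.97552, 85.75100
4. -48.22817, -144.72475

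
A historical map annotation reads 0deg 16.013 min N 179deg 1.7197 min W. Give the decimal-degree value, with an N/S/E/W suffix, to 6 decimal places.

0.266883° N, 179.028662° W

φ: 0 + 16.013/60 = 0.2668833
Longitude: 1.7197′ = 0.028662°; total 179.0286617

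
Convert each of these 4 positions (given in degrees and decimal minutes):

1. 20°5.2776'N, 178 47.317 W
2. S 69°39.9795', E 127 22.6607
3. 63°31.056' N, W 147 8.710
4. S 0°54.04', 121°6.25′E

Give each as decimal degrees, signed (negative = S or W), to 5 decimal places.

1. 20.08796, -178.78862
2. -69.66633, 127.37768
3. 63.51760, -147.14517
4. -0.90067, 121.10417

Point 1:
  Latitude: 5.2776′ = 0.087960°; total 20.087960
  N ⇒ keep positive
  Lon: 178 + 47.317/60 = 178.788617
  W ⇒ negate
Point 2:
  Lat: 39.9795′ = 0.666325°; total 69.666325
  hemisphere S, so the sign is −
  λ: 127 + 22.6607/60 = 127.377678
  E ⇒ keep positive
Point 3:
  φ: 31.056′ = 0.517600°; total 63.517600
  N ⇒ keep positive
  Longitude: 8.71′ = 0.145167°; total 147.145167
  hemisphere W, so the sign is −
Point 4:
  Latitude: 0 + 54.04/60 = 0.900667
  hemisphere S, so the sign is −
  Longitude: 6.25′ = 0.104167°; total 121.104167
  E → positive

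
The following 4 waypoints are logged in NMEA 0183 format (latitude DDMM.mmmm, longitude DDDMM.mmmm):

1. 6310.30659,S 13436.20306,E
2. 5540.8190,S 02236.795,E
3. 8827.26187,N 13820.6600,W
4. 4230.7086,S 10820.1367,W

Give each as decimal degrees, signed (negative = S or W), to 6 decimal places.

1. -63.171777, 134.603384
2. -55.680317, 22.613250
3. 88.454365, -138.344333
4. -42.511810, -108.335612

Point 1:
  Lat: degrees = first 2 digits = 63, minutes = 10.30659; 63 + 10.30659/60 = 63.1717765
  hemisphere S, so the sign is −
  Longitude: degrees = first 3 digits = 134, minutes = 36.20306; 134 + 36.20306/60 = 134.6033843
  E → positive
Point 2:
  φ: split at 2 digits → 55° and 40.819′; 55 + 40.819/60 = 55.6803167
  S → negative
  Longitude: degrees = first 3 digits = 22, minutes = 36.795; 22 + 36.795/60 = 22.6132500
  E ⇒ keep positive
Point 3:
  φ: split at 2 digits → 88° and 27.26187′; 88 + 27.26187/60 = 88.4543645
  N → positive
  λ: degrees = first 3 digits = 138, minutes = 20.66; 138 + 20.66/60 = 138.3443333
  hemisphere W, so the sign is −
Point 4:
  Latitude: degrees = first 2 digits = 42, minutes = 30.7086; 42 + 30.7086/60 = 42.5118100
  S → negative
  Lon: split at 3 digits → 108° and 20.1367′; 108 + 20.1367/60 = 108.3356117
  hemisphere W, so the sign is −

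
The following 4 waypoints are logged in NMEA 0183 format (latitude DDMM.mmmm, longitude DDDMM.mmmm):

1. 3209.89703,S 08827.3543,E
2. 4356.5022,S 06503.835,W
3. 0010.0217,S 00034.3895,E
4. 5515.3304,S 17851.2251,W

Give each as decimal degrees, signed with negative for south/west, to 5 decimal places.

1. -32.16495, 88.45591
2. -43.94170, -65.06392
3. -0.16703, 0.57316
4. -55.25551, -178.85375

Point 1:
  Latitude: split at 2 digits → 32° and 9.89703′; 32 + 9.89703/60 = 32.164951
  hemisphere S, so the sign is −
  λ: split at 3 digits → 088° and 27.3543′; 88 + 27.3543/60 = 88.455905
  E ⇒ keep positive
Point 2:
  Lat: split at 2 digits → 43° and 56.5022′; 43 + 56.5022/60 = 43.941703
  hemisphere S, so the sign is −
  Longitude: split at 3 digits → 065° and 3.835′; 65 + 3.835/60 = 65.063917
  W → negative
Point 3:
  φ: split at 2 digits → 00° and 10.0217′; 0 + 10.0217/60 = 0.167028
  S → negative
  Longitude: degrees = first 3 digits = 0, minutes = 34.3895; 0 + 34.3895/60 = 0.573158
  E ⇒ keep positive
Point 4:
  Lat: degrees = first 2 digits = 55, minutes = 15.3304; 55 + 15.3304/60 = 55.255507
  S → negative
  Lon: degrees = first 3 digits = 178, minutes = 51.2251; 178 + 51.2251/60 = 178.853752
  hemisphere W, so the sign is −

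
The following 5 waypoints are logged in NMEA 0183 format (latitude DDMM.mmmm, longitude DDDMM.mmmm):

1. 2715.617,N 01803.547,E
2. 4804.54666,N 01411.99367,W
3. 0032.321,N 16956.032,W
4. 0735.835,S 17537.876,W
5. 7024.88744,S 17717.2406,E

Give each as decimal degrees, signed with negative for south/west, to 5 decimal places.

1. 27.26028, 18.05912
2. 48.07578, -14.19989
3. 0.53868, -169.93387
4. -7.59725, -175.63127
5. -70.41479, 177.28734

Point 1:
  Latitude: split at 2 digits → 27° and 15.617′; 27 + 15.617/60 = 27.260283
  N ⇒ keep positive
  Lon: degrees = first 3 digits = 18, minutes = 3.547; 18 + 3.547/60 = 18.059117
  E → positive
Point 2:
  Latitude: split at 2 digits → 48° and 4.54666′; 48 + 4.54666/60 = 48.075778
  N → positive
  Longitude: split at 3 digits → 014° and 11.99367′; 14 + 11.99367/60 = 14.199895
  W ⇒ negate
Point 3:
  Lat: degrees = first 2 digits = 0, minutes = 32.321; 0 + 32.321/60 = 0.538683
  N → positive
  λ: degrees = first 3 digits = 169, minutes = 56.032; 169 + 56.032/60 = 169.933867
  W ⇒ negate
Point 4:
  φ: degrees = first 2 digits = 7, minutes = 35.835; 7 + 35.835/60 = 7.597250
  hemisphere S, so the sign is −
  λ: split at 3 digits → 175° and 37.876′; 175 + 37.876/60 = 175.631267
  hemisphere W, so the sign is −
Point 5:
  Latitude: degrees = first 2 digits = 70, minutes = 24.88744; 70 + 24.88744/60 = 70.414791
  S ⇒ negate
  λ: degrees = first 3 digits = 177, minutes = 17.2406; 177 + 17.2406/60 = 177.287343
  E ⇒ keep positive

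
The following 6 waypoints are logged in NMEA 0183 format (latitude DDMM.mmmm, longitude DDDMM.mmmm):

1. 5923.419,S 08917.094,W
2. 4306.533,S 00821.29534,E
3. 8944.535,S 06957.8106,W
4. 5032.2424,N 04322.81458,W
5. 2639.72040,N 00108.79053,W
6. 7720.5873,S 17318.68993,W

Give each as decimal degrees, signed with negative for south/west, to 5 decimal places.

Point 1:
  φ: degrees = first 2 digits = 59, minutes = 23.419; 59 + 23.419/60 = 59.390317
  S ⇒ negate
  λ: split at 3 digits → 089° and 17.094′; 89 + 17.094/60 = 89.284900
  hemisphere W, so the sign is −
Point 2:
  Lat: degrees = first 2 digits = 43, minutes = 6.533; 43 + 6.533/60 = 43.108883
  S ⇒ negate
  Longitude: degrees = first 3 digits = 8, minutes = 21.29534; 8 + 21.29534/60 = 8.354922
  E → positive
Point 3:
  φ: degrees = first 2 digits = 89, minutes = 44.535; 89 + 44.535/60 = 89.742250
  hemisphere S, so the sign is −
  λ: split at 3 digits → 069° and 57.8106′; 69 + 57.8106/60 = 69.963510
  W → negative
Point 4:
  φ: degrees = first 2 digits = 50, minutes = 32.2424; 50 + 32.2424/60 = 50.537373
  N → positive
  λ: split at 3 digits → 043° and 22.81458′; 43 + 22.81458/60 = 43.380243
  W ⇒ negate
Point 5:
  φ: split at 2 digits → 26° and 39.7204′; 26 + 39.7204/60 = 26.662007
  N → positive
  Longitude: degrees = first 3 digits = 1, minutes = 8.79053; 1 + 8.79053/60 = 1.146509
  W ⇒ negate
Point 6:
  φ: degrees = first 2 digits = 77, minutes = 20.5873; 77 + 20.5873/60 = 77.343122
  hemisphere S, so the sign is −
  Lon: split at 3 digits → 173° and 18.68993′; 173 + 18.68993/60 = 173.311499
  W ⇒ negate

1. -59.39032, -89.28490
2. -43.10888, 8.35492
3. -89.74225, -69.96351
4. 50.53737, -43.38024
5. 26.66201, -1.14651
6. -77.34312, -173.31150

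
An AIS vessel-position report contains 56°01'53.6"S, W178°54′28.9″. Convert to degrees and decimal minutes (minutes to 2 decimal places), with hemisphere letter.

56° 1.89′ S, 178° 54.48′ W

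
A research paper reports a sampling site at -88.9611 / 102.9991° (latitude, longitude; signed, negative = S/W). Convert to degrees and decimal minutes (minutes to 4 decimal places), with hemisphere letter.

88° 57.6660′ S, 102° 59.9460′ E

Latitude is negative → S; |value| = 88.961100
Latitude: minutes = (88.961100 − 88) × 60 = 57.666000
Longitude: fractional part 0.999100 → 59.946000 minutes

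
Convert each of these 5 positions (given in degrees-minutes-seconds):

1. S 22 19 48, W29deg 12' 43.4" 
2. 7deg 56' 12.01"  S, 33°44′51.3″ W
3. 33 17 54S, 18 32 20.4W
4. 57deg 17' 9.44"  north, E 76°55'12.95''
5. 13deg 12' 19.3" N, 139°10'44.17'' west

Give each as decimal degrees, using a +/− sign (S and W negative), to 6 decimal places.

1. -22.330000, -29.212056
2. -7.936669, -33.747583
3. -33.298333, -18.539000
4. 57.285956, 76.920264
5. 13.205361, -139.178936

Point 1:
  Lat: 19′ + 48″ = 19.80000′; 22 + 19.80000/60 = 22.3300000
  S ⇒ negate
  λ: 29° + 12/60 + 43.4/3600 = 29 + 0.200000 + 0.012056 = 29.2120556
  hemisphere W, so the sign is −
Point 2:
  Latitude: 56′ + 12.01″ = 56.20017′; 7 + 56.20017/60 = 7.9366694
  S → negative
  Longitude: 44′ + 51.3″ = 44.85500′; 33 + 44.85500/60 = 33.7475833
  hemisphere W, so the sign is −
Point 3:
  φ: 33° + 17/60 + 54/3600 = 33 + 0.283333 + 0.015000 = 33.2983333
  S → negative
  Longitude: 18° + 32/60 + 20.4/3600 = 18 + 0.533333 + 0.005667 = 18.5390000
  W ⇒ negate
Point 4:
  φ: 57 + 17/60 + 9.44/3600 = 57.2859556
  N → positive
  λ: 55′ + 12.95″ = 55.21583′; 76 + 55.21583/60 = 76.9202639
  E ⇒ keep positive
Point 5:
  φ: 13 + 12/60 + 19.3/3600 = 13.2053611
  N → positive
  λ: 10′ + 44.17″ = 10.73617′; 139 + 10.73617/60 = 139.1789361
  hemisphere W, so the sign is −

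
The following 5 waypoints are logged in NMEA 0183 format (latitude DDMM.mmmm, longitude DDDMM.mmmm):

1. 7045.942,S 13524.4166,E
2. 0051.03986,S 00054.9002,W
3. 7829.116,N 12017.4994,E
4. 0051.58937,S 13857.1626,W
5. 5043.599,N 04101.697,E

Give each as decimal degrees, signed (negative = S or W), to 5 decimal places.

1. -70.76570, 135.40694
2. -0.85066, -0.91500
3. 78.48527, 120.29166
4. -0.85982, -138.95271
5. 50.72665, 41.02828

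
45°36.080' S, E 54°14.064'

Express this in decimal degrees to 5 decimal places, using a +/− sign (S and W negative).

Lat: 36.08′ = 0.601333°; total 45.601333
S → negative
Lon: 54 + 14.064/60 = 54.234400
E → positive

-45.60133, 54.23440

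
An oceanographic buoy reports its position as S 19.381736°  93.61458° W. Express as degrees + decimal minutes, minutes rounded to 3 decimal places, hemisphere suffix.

Lat: fractional part 0.381736 → 22.90416 minutes
Lon: minutes = (93.614580 − 93) × 60 = 36.87480

19° 22.904′ S, 93° 36.875′ W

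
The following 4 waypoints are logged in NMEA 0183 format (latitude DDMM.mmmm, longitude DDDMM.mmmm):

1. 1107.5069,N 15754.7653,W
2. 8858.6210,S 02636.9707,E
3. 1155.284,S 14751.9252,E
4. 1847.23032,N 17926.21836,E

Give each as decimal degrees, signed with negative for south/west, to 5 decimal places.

1. 11.12512, -157.91276
2. -88.97702, 26.61618
3. -11.92140, 147.86542
4. 18.78717, 179.43697

Point 1:
  Lat: split at 2 digits → 11° and 7.5069′; 11 + 7.5069/60 = 11.125115
  N → positive
  Longitude: split at 3 digits → 157° and 54.7653′; 157 + 54.7653/60 = 157.912755
  hemisphere W, so the sign is −
Point 2:
  Latitude: degrees = first 2 digits = 88, minutes = 58.621; 88 + 58.621/60 = 88.977017
  S → negative
  λ: split at 3 digits → 026° and 36.9707′; 26 + 36.9707/60 = 26.616178
  E ⇒ keep positive
Point 3:
  Lat: degrees = first 2 digits = 11, minutes = 55.284; 11 + 55.284/60 = 11.921400
  S → negative
  λ: split at 3 digits → 147° and 51.9252′; 147 + 51.9252/60 = 147.865420
  E ⇒ keep positive
Point 4:
  Latitude: degrees = first 2 digits = 18, minutes = 47.23032; 18 + 47.23032/60 = 18.787172
  N → positive
  Lon: split at 3 digits → 179° and 26.21836′; 179 + 26.21836/60 = 179.436973
  E ⇒ keep positive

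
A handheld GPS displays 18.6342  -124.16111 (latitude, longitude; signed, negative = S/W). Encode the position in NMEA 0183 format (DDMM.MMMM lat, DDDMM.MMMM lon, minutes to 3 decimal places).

1838.052,N / 12409.667,W

φ: minutes = (18.634200 − 18) × 60 = 38.05200
Longitude is negative → W; |value| = 124.161110
Longitude: 124° + 0.161110 × 60 = 124° 9.66660′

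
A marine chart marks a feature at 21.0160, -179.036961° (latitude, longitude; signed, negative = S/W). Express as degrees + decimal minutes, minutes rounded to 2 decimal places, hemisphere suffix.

φ: 21° + 0.016000 × 60 = 21° 0.9600′
Longitude is negative → W; |value| = 179.036961
λ: fractional part 0.036961 → 2.2177 minutes

21° 0.96′ N, 179° 2.22′ W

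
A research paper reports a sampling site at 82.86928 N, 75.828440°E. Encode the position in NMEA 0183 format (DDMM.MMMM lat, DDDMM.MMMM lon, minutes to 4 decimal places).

φ: 82° + 0.869280 × 60 = 82° 52.156800′
Lon: 75° + 0.828440 × 60 = 75° 49.706400′

8252.1568,N / 07549.7064,E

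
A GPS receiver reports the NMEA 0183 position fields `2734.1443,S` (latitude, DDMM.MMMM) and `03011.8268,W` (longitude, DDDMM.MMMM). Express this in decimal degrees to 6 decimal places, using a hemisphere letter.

27.569072° S, 30.197113° W

φ: split at 2 digits → 27° and 34.1443′; 27 + 34.1443/60 = 27.5690717
Lon: degrees = first 3 digits = 30, minutes = 11.8268; 30 + 11.8268/60 = 30.1971133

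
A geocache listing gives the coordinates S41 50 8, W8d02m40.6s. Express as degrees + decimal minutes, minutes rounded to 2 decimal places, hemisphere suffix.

41° 50.13′ S, 8° 2.68′ W

Lat: 50 + 8/60 = 50.1333′
Longitude: 2 + 40.6/60 = 2.6767′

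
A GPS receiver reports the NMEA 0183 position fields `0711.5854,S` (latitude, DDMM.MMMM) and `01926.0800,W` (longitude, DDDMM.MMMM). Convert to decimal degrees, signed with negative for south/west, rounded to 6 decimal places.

-7.193090, -19.434667

φ: split at 2 digits → 07° and 11.5854′; 7 + 11.5854/60 = 7.1930900
S ⇒ negate
Longitude: degrees = first 3 digits = 19, minutes = 26.08; 19 + 26.08/60 = 19.4346667
W → negative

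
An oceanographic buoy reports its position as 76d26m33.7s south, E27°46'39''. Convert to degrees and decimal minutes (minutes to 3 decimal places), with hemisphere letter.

φ: seconds/60 = 0.56167; minutes = 26 + 0.56167 = 26.56167
λ: seconds/60 = 0.65000; minutes = 46 + 0.65000 = 46.65000

76° 26.562′ S, 27° 46.650′ E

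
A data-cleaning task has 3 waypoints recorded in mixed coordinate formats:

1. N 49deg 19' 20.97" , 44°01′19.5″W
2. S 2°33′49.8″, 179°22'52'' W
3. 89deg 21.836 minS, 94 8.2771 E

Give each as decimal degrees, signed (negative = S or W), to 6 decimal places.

1. 49.322492, -44.022083
2. -2.563833, -179.381111
3. -89.363933, 94.137952

Point 1:
  Latitude: 49 + 19/60 + 20.97/3600 = 49.3224917
  N → positive
  Longitude: 44° + 1/60 + 19.5/3600 = 44 + 0.016667 + 0.005417 = 44.0220833
  W → negative
Point 2:
  Latitude: 33′ + 49.8″ = 33.83000′; 2 + 33.83000/60 = 2.5638333
  S ⇒ negate
  Longitude: 179 + 22/60 + 52/3600 = 179.3811111
  hemisphere W, so the sign is −
Point 3:
  Lat: 21.836′ = 0.363933°; total 89.3639333
  hemisphere S, so the sign is −
  Lon: 94 + 8.2771/60 = 94.1379517
  E ⇒ keep positive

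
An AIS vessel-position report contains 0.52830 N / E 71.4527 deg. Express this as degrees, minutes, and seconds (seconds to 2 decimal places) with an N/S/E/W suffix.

Lat: 0.528300 × 60 = 31.69800′ → 31′, remainder × 60 = 41.8800″
Lon: 0.452700° → 27.16200′; 0.16200 × 60 = 9.7200″

0°31′41.88″ N, 71°27′9.72″ E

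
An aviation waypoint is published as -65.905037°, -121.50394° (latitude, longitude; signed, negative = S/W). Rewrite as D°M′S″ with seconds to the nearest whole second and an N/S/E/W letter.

Latitude is negative → S; |value| = 65.905037
Lat: whole degrees 65; 54.30222′ → 54′ and 18.13″
Longitude is negative → W; |value| = 121.503940
λ: 0.503940° → 30.23640′; 0.23640 × 60 = 14.18″

65°54′18″ S, 121°30′14″ W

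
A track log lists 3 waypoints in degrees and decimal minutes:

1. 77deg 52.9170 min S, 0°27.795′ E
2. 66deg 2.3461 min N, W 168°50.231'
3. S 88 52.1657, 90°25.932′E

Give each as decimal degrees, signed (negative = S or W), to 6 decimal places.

Point 1:
  Latitude: 77 + 52.917/60 = 77.8819500
  S → negative
  Longitude: 27.795′ = 0.463250°; total 0.4632500
  E ⇒ keep positive
Point 2:
  φ: 2.3461′ = 0.039102°; total 66.0391017
  N → positive
  Lon: 50.231′ = 0.837183°; total 168.8371833
  hemisphere W, so the sign is −
Point 3:
  Latitude: 52.1657′ = 0.869428°; total 88.8694283
  hemisphere S, so the sign is −
  λ: 90 + 25.932/60 = 90.4322000
  E → positive

1. -77.881950, 0.463250
2. 66.039102, -168.837183
3. -88.869428, 90.432200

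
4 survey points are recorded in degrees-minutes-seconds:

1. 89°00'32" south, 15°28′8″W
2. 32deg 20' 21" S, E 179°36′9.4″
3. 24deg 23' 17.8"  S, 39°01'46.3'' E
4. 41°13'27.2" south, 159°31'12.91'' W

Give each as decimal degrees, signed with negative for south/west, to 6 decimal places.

Point 1:
  Lat: 0′ + 32″ = 0.53333′; 89 + 0.53333/60 = 89.0088889
  S → negative
  Longitude: 15 + 28/60 + 8/3600 = 15.4688889
  W ⇒ negate
Point 2:
  φ: 32° + 20/60 + 21/3600 = 32 + 0.333333 + 0.005833 = 32.3391667
  S ⇒ negate
  Lon: 179° + 36/60 + 9.4/3600 = 179 + 0.600000 + 0.002611 = 179.6026111
  E → positive
Point 3:
  Latitude: 24 + 23/60 + 17.8/3600 = 24.3882778
  hemisphere S, so the sign is −
  Longitude: 39 + 1/60 + 46.3/3600 = 39.0295278
  E → positive
Point 4:
  φ: 13′ + 27.2″ = 13.45333′; 41 + 13.45333/60 = 41.2242222
  S → negative
  λ: 31′ + 12.91″ = 31.21517′; 159 + 31.21517/60 = 159.5202528
  hemisphere W, so the sign is −

1. -89.008889, -15.468889
2. -32.339167, 179.602611
3. -24.388278, 39.029528
4. -41.224222, -159.520253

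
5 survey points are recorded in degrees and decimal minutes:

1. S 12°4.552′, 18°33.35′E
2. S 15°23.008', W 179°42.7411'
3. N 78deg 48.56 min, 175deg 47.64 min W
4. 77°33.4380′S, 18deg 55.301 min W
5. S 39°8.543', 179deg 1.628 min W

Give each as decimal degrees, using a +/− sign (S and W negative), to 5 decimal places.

1. -12.07587, 18.55583
2. -15.38347, -179.71235
3. 78.80933, -175.79400
4. -77.55730, -18.92168
5. -39.14238, -179.02713

Point 1:
  Lat: 12 + 4.552/60 = 12.075867
  S → negative
  Lon: 18 + 33.35/60 = 18.555833
  E → positive
Point 2:
  Lat: 23.008′ = 0.383467°; total 15.383467
  S ⇒ negate
  Longitude: 42.7411′ = 0.712352°; total 179.712352
  W → negative
Point 3:
  φ: 78 + 48.56/60 = 78.809333
  N ⇒ keep positive
  Lon: 47.64′ = 0.794000°; total 175.794000
  hemisphere W, so the sign is −
Point 4:
  φ: 33.438′ = 0.557300°; total 77.557300
  hemisphere S, so the sign is −
  Longitude: 18 + 55.301/60 = 18.921683
  hemisphere W, so the sign is −
Point 5:
  Latitude: 39 + 8.543/60 = 39.142383
  S ⇒ negate
  λ: 1.628′ = 0.027133°; total 179.027133
  hemisphere W, so the sign is −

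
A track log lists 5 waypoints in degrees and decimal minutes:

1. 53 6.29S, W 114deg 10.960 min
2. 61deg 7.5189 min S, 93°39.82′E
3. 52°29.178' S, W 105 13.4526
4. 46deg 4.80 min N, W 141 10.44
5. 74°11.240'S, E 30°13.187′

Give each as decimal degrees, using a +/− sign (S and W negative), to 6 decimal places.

1. -53.104833, -114.182667
2. -61.125315, 93.663667
3. -52.486300, -105.224210
4. 46.080000, -141.174000
5. -74.187333, 30.219783

Point 1:
  Latitude: 6.29′ = 0.104833°; total 53.1048333
  hemisphere S, so the sign is −
  λ: 10.96′ = 0.182667°; total 114.1826667
  W ⇒ negate
Point 2:
  φ: 61 + 7.5189/60 = 61.1253150
  S ⇒ negate
  Longitude: 39.82′ = 0.663667°; total 93.6636667
  E ⇒ keep positive
Point 3:
  Latitude: 52 + 29.178/60 = 52.4863000
  hemisphere S, so the sign is −
  λ: 13.4526′ = 0.224210°; total 105.2242100
  W ⇒ negate
Point 4:
  φ: 46 + 4.8/60 = 46.0800000
  N → positive
  Longitude: 141 + 10.44/60 = 141.1740000
  W → negative
Point 5:
  φ: 74 + 11.24/60 = 74.1873333
  S ⇒ negate
  Longitude: 30 + 13.187/60 = 30.2197833
  E → positive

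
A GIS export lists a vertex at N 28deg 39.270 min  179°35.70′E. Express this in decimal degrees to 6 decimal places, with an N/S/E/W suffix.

φ: 39.27′ = 0.654500°; total 28.6545000
λ: 179 + 35.7/60 = 179.5950000

28.654500° N, 179.595000° E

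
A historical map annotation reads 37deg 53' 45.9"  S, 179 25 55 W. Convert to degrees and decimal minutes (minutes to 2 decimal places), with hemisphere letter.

37° 53.77′ S, 179° 25.92′ W

Lat: 53 + 45.9/60 = 53.7650′
λ: seconds/60 = 0.91667; minutes = 25 + 0.91667 = 25.9167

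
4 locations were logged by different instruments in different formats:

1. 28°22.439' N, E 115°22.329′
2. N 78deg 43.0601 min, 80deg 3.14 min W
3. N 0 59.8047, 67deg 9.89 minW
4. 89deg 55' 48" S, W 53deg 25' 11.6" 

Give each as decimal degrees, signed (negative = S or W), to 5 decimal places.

Point 1:
  φ: 28 + 22.439/60 = 28.373983
  N → positive
  Lon: 22.329′ = 0.372150°; total 115.372150
  E ⇒ keep positive
Point 2:
  Lat: 43.0601′ = 0.717668°; total 78.717668
  N ⇒ keep positive
  Longitude: 3.14′ = 0.052333°; total 80.052333
  hemisphere W, so the sign is −
Point 3:
  Lat: 59.8047′ = 0.996745°; total 0.996745
  N → positive
  Longitude: 67 + 9.89/60 = 67.164833
  W → negative
Point 4:
  Latitude: 89 + 55/60 + 48/3600 = 89.930000
  S → negative
  Longitude: 53 + 25/60 + 11.6/3600 = 53.419889
  W → negative

1. 28.37398, 115.37215
2. 78.71767, -80.05233
3. 0.99675, -67.16483
4. -89.93000, -53.41989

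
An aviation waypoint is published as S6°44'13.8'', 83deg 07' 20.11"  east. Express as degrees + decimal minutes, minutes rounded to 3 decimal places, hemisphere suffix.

Latitude: 44 + 13.8/60 = 44.23000′
λ: seconds/60 = 0.33517; minutes = 7 + 0.33517 = 7.33517

6° 44.230′ S, 83° 7.335′ E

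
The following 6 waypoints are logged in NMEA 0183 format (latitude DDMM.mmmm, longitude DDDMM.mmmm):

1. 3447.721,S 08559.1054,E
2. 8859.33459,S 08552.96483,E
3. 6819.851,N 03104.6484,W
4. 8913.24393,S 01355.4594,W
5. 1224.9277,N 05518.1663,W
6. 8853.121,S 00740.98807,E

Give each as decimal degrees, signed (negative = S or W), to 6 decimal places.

Point 1:
  Latitude: split at 2 digits → 34° and 47.721′; 34 + 47.721/60 = 34.7953500
  S ⇒ negate
  λ: degrees = first 3 digits = 85, minutes = 59.1054; 85 + 59.1054/60 = 85.9850900
  E → positive
Point 2:
  Lat: degrees = first 2 digits = 88, minutes = 59.33459; 88 + 59.33459/60 = 88.9889098
  hemisphere S, so the sign is −
  Lon: split at 3 digits → 085° and 52.96483′; 85 + 52.96483/60 = 85.8827472
  E → positive
Point 3:
  Latitude: split at 2 digits → 68° and 19.851′; 68 + 19.851/60 = 68.3308500
  N → positive
  Lon: degrees = first 3 digits = 31, minutes = 4.6484; 31 + 4.6484/60 = 31.0774733
  W → negative
Point 4:
  Lat: split at 2 digits → 89° and 13.24393′; 89 + 13.24393/60 = 89.2207322
  S → negative
  λ: split at 3 digits → 013° and 55.4594′; 13 + 55.4594/60 = 13.9243233
  W → negative
Point 5:
  φ: degrees = first 2 digits = 12, minutes = 24.9277; 12 + 24.9277/60 = 12.4154617
  N → positive
  Lon: split at 3 digits → 055° and 18.1663′; 55 + 18.1663/60 = 55.3027717
  W → negative
Point 6:
  Lat: split at 2 digits → 88° and 53.121′; 88 + 53.121/60 = 88.8853500
  S → negative
  Longitude: split at 3 digits → 007° and 40.98807′; 7 + 40.98807/60 = 7.6831345
  E → positive

1. -34.795350, 85.985090
2. -88.988910, 85.882747
3. 68.330850, -31.077473
4. -89.220732, -13.924323
5. 12.415462, -55.302772
6. -88.885350, 7.683135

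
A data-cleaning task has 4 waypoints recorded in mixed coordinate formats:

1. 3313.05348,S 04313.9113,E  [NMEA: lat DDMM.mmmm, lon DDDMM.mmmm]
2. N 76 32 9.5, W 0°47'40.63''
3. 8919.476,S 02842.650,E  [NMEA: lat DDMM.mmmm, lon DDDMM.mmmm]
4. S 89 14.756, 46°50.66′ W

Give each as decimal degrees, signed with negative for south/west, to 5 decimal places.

1. -33.21756, 43.23186
2. 76.53597, -0.79462
3. -89.32460, 28.71083
4. -89.24593, -46.84433

Point 1:
  Latitude: degrees = first 2 digits = 33, minutes = 13.05348; 33 + 13.05348/60 = 33.217558
  S → negative
  λ: split at 3 digits → 043° and 13.9113′; 43 + 13.9113/60 = 43.231855
  E ⇒ keep positive
Point 2:
  Latitude: 76 + 32/60 + 9.5/3600 = 76.535972
  N → positive
  Lon: 0° + 47/60 + 40.63/3600 = 0 + 0.783333 + 0.011286 = 0.794619
  W ⇒ negate
Point 3:
  φ: split at 2 digits → 89° and 19.476′; 89 + 19.476/60 = 89.324600
  S ⇒ negate
  Longitude: split at 3 digits → 028° and 42.65′; 28 + 42.65/60 = 28.710833
  E ⇒ keep positive
Point 4:
  Latitude: 89 + 14.756/60 = 89.245933
  S ⇒ negate
  λ: 46 + 50.66/60 = 46.844333
  hemisphere W, so the sign is −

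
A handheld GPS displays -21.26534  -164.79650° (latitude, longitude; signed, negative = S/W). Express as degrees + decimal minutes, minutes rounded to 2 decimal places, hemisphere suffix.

21° 15.92′ S, 164° 47.79′ W

Latitude is negative → S; |value| = 21.265340
φ: 21° + 0.265340 × 60 = 21° 15.9204′
Longitude is negative → W; |value| = 164.796500
λ: fractional part 0.796500 → 47.7900 minutes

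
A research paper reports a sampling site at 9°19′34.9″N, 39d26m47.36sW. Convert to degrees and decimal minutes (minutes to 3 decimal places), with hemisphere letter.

9° 19.582′ N, 39° 26.789′ W

Lat: seconds/60 = 0.58167; minutes = 19 + 0.58167 = 19.58167
Lon: seconds/60 = 0.78933; minutes = 26 + 0.78933 = 26.78933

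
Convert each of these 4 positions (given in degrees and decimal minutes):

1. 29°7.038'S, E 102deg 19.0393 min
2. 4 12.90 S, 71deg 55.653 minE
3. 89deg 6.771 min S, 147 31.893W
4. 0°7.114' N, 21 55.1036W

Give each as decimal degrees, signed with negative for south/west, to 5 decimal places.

1. -29.11730, 102.31732
2. -4.21500, 71.92755
3. -89.11285, -147.53155
4. 0.11857, -21.91839

Point 1:
  φ: 29 + 7.038/60 = 29.117300
  S → negative
  Lon: 102 + 19.0393/60 = 102.317322
  E ⇒ keep positive
Point 2:
  Lat: 12.9′ = 0.215000°; total 4.215000
  S → negative
  Lon: 71 + 55.653/60 = 71.927550
  E → positive
Point 3:
  Latitude: 6.771′ = 0.112850°; total 89.112850
  S ⇒ negate
  λ: 31.893′ = 0.531550°; total 147.531550
  W ⇒ negate
Point 4:
  Lat: 7.114′ = 0.118567°; total 0.118567
  N ⇒ keep positive
  Longitude: 55.1036′ = 0.918393°; total 21.918393
  W ⇒ negate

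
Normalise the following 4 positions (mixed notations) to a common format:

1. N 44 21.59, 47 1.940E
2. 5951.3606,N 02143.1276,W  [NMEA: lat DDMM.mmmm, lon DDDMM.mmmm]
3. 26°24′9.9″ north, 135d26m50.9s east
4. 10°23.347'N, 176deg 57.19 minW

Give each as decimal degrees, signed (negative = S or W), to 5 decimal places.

Point 1:
  Latitude: 21.59′ = 0.359833°; total 44.359833
  N ⇒ keep positive
  Longitude: 47 + 1.94/60 = 47.032333
  E ⇒ keep positive
Point 2:
  φ: degrees = first 2 digits = 59, minutes = 51.3606; 59 + 51.3606/60 = 59.856010
  N ⇒ keep positive
  Lon: degrees = first 3 digits = 21, minutes = 43.1276; 21 + 43.1276/60 = 21.718793
  W → negative
Point 3:
  Latitude: 24′ + 9.9″ = 24.16500′; 26 + 24.16500/60 = 26.402750
  N → positive
  Lon: 135° + 26/60 + 50.9/3600 = 135 + 0.433333 + 0.014139 = 135.447472
  E → positive
Point 4:
  Lat: 23.347′ = 0.389117°; total 10.389117
  N ⇒ keep positive
  λ: 57.19′ = 0.953167°; total 176.953167
  hemisphere W, so the sign is −

1. 44.35983, 47.03233
2. 59.85601, -21.71879
3. 26.40275, 135.44747
4. 10.38912, -176.95317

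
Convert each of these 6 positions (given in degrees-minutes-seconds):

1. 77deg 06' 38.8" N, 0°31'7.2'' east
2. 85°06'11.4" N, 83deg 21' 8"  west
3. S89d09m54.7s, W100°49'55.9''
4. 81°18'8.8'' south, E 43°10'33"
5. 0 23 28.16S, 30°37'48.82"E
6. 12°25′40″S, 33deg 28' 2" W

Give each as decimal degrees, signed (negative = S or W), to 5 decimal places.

Point 1:
  Latitude: 77° + 6/60 + 38.8/3600 = 77 + 0.100000 + 0.010778 = 77.110778
  N ⇒ keep positive
  Longitude: 0 + 31/60 + 7.2/3600 = 0.518667
  E ⇒ keep positive
Point 2:
  φ: 6′ + 11.4″ = 6.19000′; 85 + 6.19000/60 = 85.103167
  N → positive
  Lon: 21′ + 8″ = 21.13333′; 83 + 21.13333/60 = 83.352222
  W → negative
Point 3:
  φ: 9′ + 54.7″ = 9.91167′; 89 + 9.91167/60 = 89.165194
  S ⇒ negate
  λ: 100 + 49/60 + 55.9/3600 = 100.832194
  W → negative
Point 4:
  φ: 81 + 18/60 + 8.8/3600 = 81.302444
  S ⇒ negate
  Longitude: 10′ + 33″ = 10.55000′; 43 + 10.55000/60 = 43.175833
  E → positive
Point 5:
  φ: 0 + 23/60 + 28.16/3600 = 0.391156
  hemisphere S, so the sign is −
  Longitude: 30° + 37/60 + 48.82/3600 = 30 + 0.616667 + 0.013561 = 30.630228
  E → positive
Point 6:
  Lat: 12 + 25/60 + 40/3600 = 12.427778
  hemisphere S, so the sign is −
  Lon: 33 + 28/60 + 2/3600 = 33.467222
  hemisphere W, so the sign is −

1. 77.11078, 0.51867
2. 85.10317, -83.35222
3. -89.16519, -100.83219
4. -81.30244, 43.17583
5. -0.39116, 30.63023
6. -12.42778, -33.46722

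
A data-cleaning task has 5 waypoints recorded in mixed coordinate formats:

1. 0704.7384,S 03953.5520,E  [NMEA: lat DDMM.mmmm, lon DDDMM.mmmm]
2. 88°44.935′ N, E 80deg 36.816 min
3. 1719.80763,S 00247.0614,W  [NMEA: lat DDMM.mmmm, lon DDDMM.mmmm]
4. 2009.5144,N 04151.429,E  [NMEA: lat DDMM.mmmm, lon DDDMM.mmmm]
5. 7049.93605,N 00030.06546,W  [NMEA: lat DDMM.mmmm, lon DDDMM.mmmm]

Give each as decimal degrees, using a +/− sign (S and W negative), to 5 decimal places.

Point 1:
  φ: split at 2 digits → 07° and 4.7384′; 7 + 4.7384/60 = 7.078973
  hemisphere S, so the sign is −
  λ: split at 3 digits → 039° and 53.552′; 39 + 53.552/60 = 39.892533
  E → positive
Point 2:
  Lat: 44.935′ = 0.748917°; total 88.748917
  N ⇒ keep positive
  λ: 36.816′ = 0.613600°; total 80.613600
  E ⇒ keep positive
Point 3:
  φ: split at 2 digits → 17° and 19.80763′; 17 + 19.80763/60 = 17.330127
  S ⇒ negate
  Longitude: split at 3 digits → 002° and 47.0614′; 2 + 47.0614/60 = 2.784357
  W ⇒ negate
Point 4:
  φ: split at 2 digits → 20° and 9.5144′; 20 + 9.5144/60 = 20.158573
  N → positive
  λ: degrees = first 3 digits = 41, minutes = 51.429; 41 + 51.429/60 = 41.857150
  E ⇒ keep positive
Point 5:
  φ: split at 2 digits → 70° and 49.93605′; 70 + 49.93605/60 = 70.832268
  N ⇒ keep positive
  λ: degrees = first 3 digits = 0, minutes = 30.06546; 0 + 30.06546/60 = 0.501091
  W ⇒ negate

1. -7.07897, 39.89253
2. 88.74892, 80.61360
3. -17.33013, -2.78436
4. 20.15857, 41.85715
5. 70.83227, -0.50109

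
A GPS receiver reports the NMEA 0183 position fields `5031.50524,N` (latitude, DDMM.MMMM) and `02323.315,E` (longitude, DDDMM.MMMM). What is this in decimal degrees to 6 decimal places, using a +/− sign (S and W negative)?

50.525087, 23.388583

Lat: degrees = first 2 digits = 50, minutes = 31.50524; 50 + 31.50524/60 = 50.5250873
N → positive
Lon: degrees = first 3 digits = 23, minutes = 23.315; 23 + 23.315/60 = 23.3885833
E → positive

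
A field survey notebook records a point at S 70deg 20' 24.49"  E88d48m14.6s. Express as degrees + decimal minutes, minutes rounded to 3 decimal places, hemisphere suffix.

70° 20.408′ S, 88° 48.243′ E

Latitude: 20 + 24.49/60 = 20.40817′
Lon: 48 + 14.6/60 = 48.24333′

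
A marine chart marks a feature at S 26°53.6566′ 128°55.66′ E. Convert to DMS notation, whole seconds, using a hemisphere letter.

26°53′39″ S, 128°55′40″ E

Latitude: fractional minutes 0.65660 × 60 = 39.40″
Longitude: fractional minutes 0.66000 × 60 = 39.60″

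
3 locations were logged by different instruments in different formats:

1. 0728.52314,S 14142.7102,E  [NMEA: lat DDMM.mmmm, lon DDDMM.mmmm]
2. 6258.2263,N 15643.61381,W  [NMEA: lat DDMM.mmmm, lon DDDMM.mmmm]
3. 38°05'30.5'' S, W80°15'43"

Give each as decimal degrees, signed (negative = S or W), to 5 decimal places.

Point 1:
  Latitude: split at 2 digits → 07° and 28.52314′; 7 + 28.52314/60 = 7.475386
  S → negative
  Lon: degrees = first 3 digits = 141, minutes = 42.7102; 141 + 42.7102/60 = 141.711837
  E → positive
Point 2:
  Latitude: degrees = first 2 digits = 62, minutes = 58.2263; 62 + 58.2263/60 = 62.970438
  N → positive
  Lon: degrees = first 3 digits = 156, minutes = 43.61381; 156 + 43.61381/60 = 156.726897
  W ⇒ negate
Point 3:
  Latitude: 38 + 5/60 + 30.5/3600 = 38.091806
  S → negative
  Lon: 80 + 15/60 + 43/3600 = 80.261944
  W → negative

1. -7.47539, 141.71184
2. 62.97044, -156.72690
3. -38.09181, -80.26194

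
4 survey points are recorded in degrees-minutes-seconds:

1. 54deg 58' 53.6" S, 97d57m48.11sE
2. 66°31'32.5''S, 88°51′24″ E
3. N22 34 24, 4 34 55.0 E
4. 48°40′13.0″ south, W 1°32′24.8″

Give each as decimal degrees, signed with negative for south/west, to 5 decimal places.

1. -54.98156, 97.96336
2. -66.52569, 88.85667
3. 22.57333, 4.58194
4. -48.67028, -1.54022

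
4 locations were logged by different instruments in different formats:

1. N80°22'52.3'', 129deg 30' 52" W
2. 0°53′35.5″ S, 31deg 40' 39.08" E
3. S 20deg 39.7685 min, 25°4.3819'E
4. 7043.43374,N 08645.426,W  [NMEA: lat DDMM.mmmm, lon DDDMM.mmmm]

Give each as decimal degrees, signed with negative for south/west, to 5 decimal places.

Point 1:
  Latitude: 80° + 22/60 + 52.3/3600 = 80 + 0.366667 + 0.014528 = 80.381194
  N ⇒ keep positive
  Longitude: 129 + 30/60 + 52/3600 = 129.514444
  W ⇒ negate
Point 2:
  Lat: 0 + 53/60 + 35.5/3600 = 0.893194
  S → negative
  λ: 31° + 40/60 + 39.08/3600 = 31 + 0.666667 + 0.010856 = 31.677522
  E ⇒ keep positive
Point 3:
  Lat: 20 + 39.7685/60 = 20.662808
  hemisphere S, so the sign is −
  Longitude: 4.3819′ = 0.073032°; total 25.073032
  E ⇒ keep positive
Point 4:
  Lat: degrees = first 2 digits = 70, minutes = 43.43374; 70 + 43.43374/60 = 70.723896
  N ⇒ keep positive
  Lon: degrees = first 3 digits = 86, minutes = 45.426; 86 + 45.426/60 = 86.757100
  W ⇒ negate

1. 80.38119, -129.51444
2. -0.89319, 31.67752
3. -20.66281, 25.07303
4. 70.72390, -86.75710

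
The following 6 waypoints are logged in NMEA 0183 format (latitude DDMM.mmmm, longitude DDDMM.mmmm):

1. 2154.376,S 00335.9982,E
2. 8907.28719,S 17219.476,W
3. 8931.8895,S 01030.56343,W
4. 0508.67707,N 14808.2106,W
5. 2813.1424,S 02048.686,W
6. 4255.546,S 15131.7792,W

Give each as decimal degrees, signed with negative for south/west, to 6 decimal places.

1. -21.906267, 3.599970
2. -89.121453, -172.324600
3. -89.531492, -10.509391
4. 5.144618, -148.136843
5. -28.219040, -20.811433
6. -42.925767, -151.529653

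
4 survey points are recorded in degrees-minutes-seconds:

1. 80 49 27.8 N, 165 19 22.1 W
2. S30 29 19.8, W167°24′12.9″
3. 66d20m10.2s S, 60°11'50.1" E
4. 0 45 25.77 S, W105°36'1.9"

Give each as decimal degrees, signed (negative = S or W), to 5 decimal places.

1. 80.82439, -165.32281
2. -30.48883, -167.40358
3. -66.33617, 60.19725
4. -0.75716, -105.60053

Point 1:
  Latitude: 49′ + 27.8″ = 49.46333′; 80 + 49.46333/60 = 80.824389
  N → positive
  λ: 165 + 19/60 + 22.1/3600 = 165.322806
  hemisphere W, so the sign is −
Point 2:
  Lat: 29′ + 19.8″ = 29.33000′; 30 + 29.33000/60 = 30.488833
  hemisphere S, so the sign is −
  Longitude: 167° + 24/60 + 12.9/3600 = 167 + 0.400000 + 0.003583 = 167.403583
  W → negative
Point 3:
  Lat: 66 + 20/60 + 10.2/3600 = 66.336167
  S ⇒ negate
  λ: 11′ + 50.1″ = 11.83500′; 60 + 11.83500/60 = 60.197250
  E ⇒ keep positive
Point 4:
  Lat: 45′ + 25.77″ = 45.42950′; 0 + 45.42950/60 = 0.757158
  S → negative
  Lon: 105 + 36/60 + 1.9/3600 = 105.600528
  W → negative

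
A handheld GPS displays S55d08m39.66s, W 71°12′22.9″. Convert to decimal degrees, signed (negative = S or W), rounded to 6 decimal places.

-55.144350, -71.206361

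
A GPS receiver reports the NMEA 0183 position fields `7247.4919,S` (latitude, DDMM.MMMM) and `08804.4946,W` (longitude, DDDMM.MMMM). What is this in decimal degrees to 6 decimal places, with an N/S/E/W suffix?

Latitude: degrees = first 2 digits = 72, minutes = 47.4919; 72 + 47.4919/60 = 72.7915317
Lon: degrees = first 3 digits = 88, minutes = 4.4946; 88 + 4.4946/60 = 88.0749100

72.791532° S, 88.074910° W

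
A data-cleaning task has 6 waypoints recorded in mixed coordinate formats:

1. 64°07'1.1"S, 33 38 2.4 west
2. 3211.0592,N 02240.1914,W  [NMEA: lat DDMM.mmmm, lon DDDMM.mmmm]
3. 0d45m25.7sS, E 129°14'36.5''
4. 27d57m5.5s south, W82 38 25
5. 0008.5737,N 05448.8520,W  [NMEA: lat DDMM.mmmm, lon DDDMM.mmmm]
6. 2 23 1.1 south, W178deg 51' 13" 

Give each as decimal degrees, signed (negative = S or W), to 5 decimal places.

1. -64.11697, -33.63400
2. 32.18432, -22.66986
3. -0.75714, 129.24347
4. -27.95153, -82.64028
5. 0.14290, -54.81420
6. -2.38364, -178.85361

Point 1:
  Lat: 64 + 7/60 + 1.1/3600 = 64.116972
  S ⇒ negate
  Lon: 33° + 38/60 + 2.4/3600 = 33 + 0.633333 + 0.000667 = 33.634000
  W → negative
Point 2:
  Lat: degrees = first 2 digits = 32, minutes = 11.0592; 32 + 11.0592/60 = 32.184320
  N → positive
  Longitude: degrees = first 3 digits = 22, minutes = 40.1914; 22 + 40.1914/60 = 22.669857
  W ⇒ negate
Point 3:
  Latitude: 45′ + 25.7″ = 45.42833′; 0 + 45.42833/60 = 0.757139
  S ⇒ negate
  Longitude: 129 + 14/60 + 36.5/3600 = 129.243472
  E → positive
Point 4:
  φ: 27° + 57/60 + 5.5/3600 = 27 + 0.950000 + 0.001528 = 27.951528
  hemisphere S, so the sign is −
  λ: 82 + 38/60 + 25/3600 = 82.640278
  hemisphere W, so the sign is −
Point 5:
  φ: degrees = first 2 digits = 0, minutes = 8.5737; 0 + 8.5737/60 = 0.142895
  N ⇒ keep positive
  λ: degrees = first 3 digits = 54, minutes = 48.852; 54 + 48.852/60 = 54.814200
  W ⇒ negate
Point 6:
  Latitude: 23′ + 1.1″ = 23.01833′; 2 + 23.01833/60 = 2.383639
  S ⇒ negate
  Longitude: 178° + 51/60 + 13/3600 = 178 + 0.850000 + 0.003611 = 178.853611
  hemisphere W, so the sign is −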